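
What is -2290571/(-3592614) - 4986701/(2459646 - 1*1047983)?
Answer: -14681777496841/5071560257082 ≈ -2.8949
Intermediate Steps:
-2290571/(-3592614) - 4986701/(2459646 - 1*1047983) = -2290571*(-1/3592614) - 4986701/(2459646 - 1047983) = 2290571/3592614 - 4986701/1411663 = -14681777496841/5071560257082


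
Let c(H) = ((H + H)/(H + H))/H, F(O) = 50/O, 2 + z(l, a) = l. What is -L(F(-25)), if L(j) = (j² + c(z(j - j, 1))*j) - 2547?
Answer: 2542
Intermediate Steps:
z(l, a) = -2 + l
c(H) = 1/H (c(H) = ((2*H)/((2*H)))/H = ((2*H)*(1/(2*H)))/H = 1/H)
L(j) = -2547 + j² - j/2 (L(j) = (j² + j/(-2 + (j - j))) - 2547 = (j² + j/(-2 + 0)) - 2547 = (j² + j/(-2)) - 2547 = (j² - j/2) - 2547 = -2547 + j² - j/2)
-L(F(-25)) = -(-2547 + (50/(-25))² - 25/(-25)) = -(-2547 + (50*(-1/25))² - 25*(-1)/25) = -(-2547 + (-2)² - ½*(-2)) = -(-2547 + 4 + 1) = -1*(-2542) = 2542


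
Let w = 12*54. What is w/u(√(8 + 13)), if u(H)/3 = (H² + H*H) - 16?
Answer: 108/13 ≈ 8.3077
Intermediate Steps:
w = 648
u(H) = -48 + 6*H² (u(H) = 3*((H² + H*H) - 16) = 3*((H² + H²) - 16) = 3*(2*H² - 16) = 3*(-16 + 2*H²) = -48 + 6*H²)
w/u(√(8 + 13)) = 648/(-48 + 6*(√(8 + 13))²) = 648/(-48 + 6*(√21)²) = 648/(-48 + 6*21) = 648/(-48 + 126) = 648/78 = 648*(1/78) = 108/13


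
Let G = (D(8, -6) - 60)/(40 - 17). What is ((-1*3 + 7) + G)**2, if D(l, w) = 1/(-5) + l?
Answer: 39601/13225 ≈ 2.9944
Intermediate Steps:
D(l, w) = -1/5 + l
G = -261/115 (G = ((-1/5 + 8) - 60)/(40 - 17) = (39/5 - 60)/23 = -261/5*1/23 = -261/115 ≈ -2.2696)
((-1*3 + 7) + G)**2 = ((-1*3 + 7) - 261/115)**2 = ((-3 + 7) - 261/115)**2 = (4 - 261/115)**2 = (199/115)**2 = 39601/13225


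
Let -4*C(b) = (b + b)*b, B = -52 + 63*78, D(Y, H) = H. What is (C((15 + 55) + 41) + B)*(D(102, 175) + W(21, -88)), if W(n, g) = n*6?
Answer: -781697/2 ≈ -3.9085e+5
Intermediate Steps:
W(n, g) = 6*n
B = 4862 (B = -52 + 4914 = 4862)
C(b) = -b**2/2 (C(b) = -(b + b)*b/4 = -2*b*b/4 = -b**2/2)
(C((15 + 55) + 41) + B)*(D(102, 175) + W(21, -88)) = (-((15 + 55) + 41)**2/2 + 4862)*(175 + 6*21) = (-(70 + 41)**2/2 + 4862)*(175 + 126) = (-1/2*111**2 + 4862)*301 = (-1/2*12321 + 4862)*301 = (-12321/2 + 4862)*301 = -2597/2*301 = -781697/2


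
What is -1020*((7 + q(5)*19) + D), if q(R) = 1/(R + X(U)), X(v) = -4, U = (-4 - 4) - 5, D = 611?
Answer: -649740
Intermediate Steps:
U = -13 (U = -8 - 5 = -13)
q(R) = 1/(-4 + R) (q(R) = 1/(R - 4) = 1/(-4 + R))
-1020*((7 + q(5)*19) + D) = -1020*((7 + 19/(-4 + 5)) + 611) = -1020*((7 + 19/1) + 611) = -1020*((7 + 1*19) + 611) = -1020*((7 + 19) + 611) = -1020*(26 + 611) = -1020*637 = -649740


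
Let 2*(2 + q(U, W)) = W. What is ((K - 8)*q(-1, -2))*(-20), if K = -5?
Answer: -780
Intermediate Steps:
q(U, W) = -2 + W/2
((K - 8)*q(-1, -2))*(-20) = ((-5 - 8)*(-2 + (½)*(-2)))*(-20) = -13*(-2 - 1)*(-20) = -13*(-3)*(-20) = 39*(-20) = -780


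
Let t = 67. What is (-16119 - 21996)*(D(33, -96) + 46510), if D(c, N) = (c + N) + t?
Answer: -1772881110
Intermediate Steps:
D(c, N) = 67 + N + c (D(c, N) = (c + N) + 67 = (N + c) + 67 = 67 + N + c)
(-16119 - 21996)*(D(33, -96) + 46510) = (-16119 - 21996)*((67 - 96 + 33) + 46510) = -38115*(4 + 46510) = -38115*46514 = -1772881110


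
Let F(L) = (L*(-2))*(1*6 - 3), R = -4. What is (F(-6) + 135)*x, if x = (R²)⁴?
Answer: 11206656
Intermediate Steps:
x = 65536 (x = ((-4)²)⁴ = 16⁴ = 65536)
F(L) = -6*L (F(L) = (-2*L)*(6 - 3) = -2*L*3 = -6*L)
(F(-6) + 135)*x = (-6*(-6) + 135)*65536 = (36 + 135)*65536 = 171*65536 = 11206656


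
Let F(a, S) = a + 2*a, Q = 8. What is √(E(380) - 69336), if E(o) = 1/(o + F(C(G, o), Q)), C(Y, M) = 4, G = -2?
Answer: I*√54359422/28 ≈ 263.32*I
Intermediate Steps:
F(a, S) = 3*a
E(o) = 1/(12 + o) (E(o) = 1/(o + 3*4) = 1/(o + 12) = 1/(12 + o))
√(E(380) - 69336) = √(1/(12 + 380) - 69336) = √(1/392 - 69336) = √(-27179711/392) = I*√54359422/28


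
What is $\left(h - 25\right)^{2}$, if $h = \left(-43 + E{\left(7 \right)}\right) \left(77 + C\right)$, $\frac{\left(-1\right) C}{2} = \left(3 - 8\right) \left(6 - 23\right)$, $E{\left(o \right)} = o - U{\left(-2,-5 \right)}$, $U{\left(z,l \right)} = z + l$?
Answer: $7139584$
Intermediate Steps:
$U{\left(z,l \right)} = l + z$
$E{\left(o \right)} = 7 + o$ ($E{\left(o \right)} = o - \left(-5 - 2\right) = o - -7 = o + 7 = 7 + o$)
$C = -170$ ($C = - 2 \left(3 - 8\right) \left(6 - 23\right) = - 2 \left(\left(-5\right) \left(-17\right)\right) = \left(-2\right) 85 = -170$)
$h = 2697$ ($h = \left(-43 + \left(7 + 7\right)\right) \left(77 - 170\right) = \left(-43 + 14\right) \left(-93\right) = \left(-29\right) \left(-93\right) = 2697$)
$\left(h - 25\right)^{2} = \left(2697 - 25\right)^{2} = 2672^{2} = 7139584$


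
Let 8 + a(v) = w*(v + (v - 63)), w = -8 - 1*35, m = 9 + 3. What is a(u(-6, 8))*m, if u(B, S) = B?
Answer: 38604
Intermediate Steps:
m = 12
w = -43 (w = -8 - 35 = -43)
a(v) = 2701 - 86*v (a(v) = -8 - 43*(v + (v - 63)) = -8 - 43*(v + (-63 + v)) = -8 - 43*(-63 + 2*v) = -8 + (2709 - 86*v) = 2701 - 86*v)
a(u(-6, 8))*m = (2701 - 86*(-6))*12 = (2701 + 516)*12 = 3217*12 = 38604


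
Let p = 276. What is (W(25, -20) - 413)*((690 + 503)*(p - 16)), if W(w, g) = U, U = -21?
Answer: -134618120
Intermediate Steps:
W(w, g) = -21
(W(25, -20) - 413)*((690 + 503)*(p - 16)) = (-21 - 413)*((690 + 503)*(276 - 16)) = -517762*260 = -434*310180 = -134618120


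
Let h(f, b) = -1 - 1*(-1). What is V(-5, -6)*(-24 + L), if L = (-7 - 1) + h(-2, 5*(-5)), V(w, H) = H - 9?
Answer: 480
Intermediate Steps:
h(f, b) = 0 (h(f, b) = -1 + 1 = 0)
V(w, H) = -9 + H
L = -8 (L = (-7 - 1) + 0 = -8 + 0 = -8)
V(-5, -6)*(-24 + L) = (-9 - 6)*(-24 - 8) = -15*(-32) = 480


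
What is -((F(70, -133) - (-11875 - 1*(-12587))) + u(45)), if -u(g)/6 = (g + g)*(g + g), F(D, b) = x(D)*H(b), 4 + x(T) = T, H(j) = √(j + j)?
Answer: 49312 - 66*I*√266 ≈ 49312.0 - 1076.4*I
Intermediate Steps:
H(j) = √2*√j (H(j) = √(2*j) = √2*√j)
x(T) = -4 + T
F(D, b) = √2*√b*(-4 + D) (F(D, b) = (-4 + D)*(√2*√b) = √2*√b*(-4 + D))
u(g) = -24*g² (u(g) = -6*(g + g)*(g + g) = -6*2*g*2*g = -24*g²)
-((F(70, -133) - (-11875 - 1*(-12587))) + u(45)) = -((√2*√(-133)*(-4 + 70) - (-11875 - 1*(-12587))) - 24*45²) = -((√2*(I*√133)*66 - (-11875 + 12587)) - 24*2025) = -((66*I*√266 - 1*712) - 48600) = -((66*I*√266 - 712) - 48600) = -((-712 + 66*I*√266) - 48600) = -(-49312 + 66*I*√266) = 49312 - 66*I*√266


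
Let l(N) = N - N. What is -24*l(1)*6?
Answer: 0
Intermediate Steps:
l(N) = 0
-24*l(1)*6 = -24*0*6 = 0*6 = 0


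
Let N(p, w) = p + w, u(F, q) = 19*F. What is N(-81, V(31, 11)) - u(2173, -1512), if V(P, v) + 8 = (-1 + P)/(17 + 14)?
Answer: -1282626/31 ≈ -41375.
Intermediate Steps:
V(P, v) = -249/31 + P/31 (V(P, v) = -8 + (-1 + P)/(17 + 14) = -8 + (-1 + P)/31 = -8 + (-1 + P)*(1/31) = -8 + (-1/31 + P/31) = -249/31 + P/31)
N(-81, V(31, 11)) - u(2173, -1512) = (-81 + (-249/31 + (1/31)*31)) - 19*2173 = (-81 + (-249/31 + 1)) - 1*41287 = (-81 - 218/31) - 41287 = -2729/31 - 41287 = -1282626/31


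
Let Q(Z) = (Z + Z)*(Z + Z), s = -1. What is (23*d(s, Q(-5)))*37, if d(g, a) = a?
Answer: 85100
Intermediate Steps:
Q(Z) = 4*Z² (Q(Z) = (2*Z)*(2*Z) = 4*Z²)
(23*d(s, Q(-5)))*37 = (23*(4*(-5)²))*37 = (23*(4*25))*37 = (23*100)*37 = 2300*37 = 85100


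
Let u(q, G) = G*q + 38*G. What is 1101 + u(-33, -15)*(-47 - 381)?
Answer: 33201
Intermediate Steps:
u(q, G) = 38*G + G*q
1101 + u(-33, -15)*(-47 - 381) = 1101 + (-15*(38 - 33))*(-47 - 381) = 1101 - 15*5*(-428) = 1101 - 75*(-428) = 1101 + 32100 = 33201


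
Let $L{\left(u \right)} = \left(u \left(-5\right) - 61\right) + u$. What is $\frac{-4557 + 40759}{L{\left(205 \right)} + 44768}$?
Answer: $\frac{36202}{43887} \approx 0.82489$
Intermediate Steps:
$L{\left(u \right)} = -61 - 4 u$ ($L{\left(u \right)} = \left(- 5 u - 61\right) + u = \left(-61 - 5 u\right) + u = -61 - 4 u$)
$\frac{-4557 + 40759}{L{\left(205 \right)} + 44768} = \frac{-4557 + 40759}{\left(-61 - 820\right) + 44768} = \frac{36202}{\left(-61 - 820\right) + 44768} = \frac{36202}{-881 + 44768} = \frac{36202}{43887}$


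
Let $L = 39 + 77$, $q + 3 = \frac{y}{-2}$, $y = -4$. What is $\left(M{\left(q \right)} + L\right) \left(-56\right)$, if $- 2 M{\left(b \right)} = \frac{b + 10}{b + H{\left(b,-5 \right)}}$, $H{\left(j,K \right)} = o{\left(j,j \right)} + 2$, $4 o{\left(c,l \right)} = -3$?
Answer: $-5488$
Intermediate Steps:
$o{\left(c,l \right)} = - \frac{3}{4}$ ($o{\left(c,l \right)} = \frac{1}{4} \left(-3\right) = - \frac{3}{4}$)
$q = -1$ ($q = -3 - \frac{4}{-2} = -3 - -2 = -3 + 2 = -1$)
$H{\left(j,K \right)} = \frac{5}{4}$ ($H{\left(j,K \right)} = - \frac{3}{4} + 2 = \frac{5}{4}$)
$L = 116$
$M{\left(b \right)} = - \frac{10 + b}{2 \left(\frac{5}{4} + b\right)}$ ($M{\left(b \right)} = - \frac{\left(b + 10\right) \frac{1}{b + \frac{5}{4}}}{2} = - \frac{\left(10 + b\right) \frac{1}{\frac{5}{4} + b}}{2} = - \frac{\frac{1}{\frac{5}{4} + b} \left(10 + b\right)}{2} = - \frac{10 + b}{2 \left(\frac{5}{4} + b\right)}$)
$\left(M{\left(q \right)} + L\right) \left(-56\right) = \left(\frac{2 \left(-10 - -1\right)}{5 + 4 \left(-1\right)} + 116\right) \left(-56\right) = \left(\frac{2 \left(-10 + 1\right)}{5 - 4} + 116\right) \left(-56\right) = \left(2 \cdot 1^{-1} \left(-9\right) + 116\right) \left(-56\right) = \left(2 \cdot 1 \left(-9\right) + 116\right) \left(-56\right) = \left(-18 + 116\right) \left(-56\right) = 98 \left(-56\right) = -5488$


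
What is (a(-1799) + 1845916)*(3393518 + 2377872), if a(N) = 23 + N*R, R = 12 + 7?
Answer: 10456362003620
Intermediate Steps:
R = 19
a(N) = 23 + 19*N (a(N) = 23 + N*19 = 23 + 19*N)
(a(-1799) + 1845916)*(3393518 + 2377872) = ((23 + 19*(-1799)) + 1845916)*(3393518 + 2377872) = ((23 - 34181) + 1845916)*5771390 = (-34158 + 1845916)*5771390 = 1811758*5771390 = 10456362003620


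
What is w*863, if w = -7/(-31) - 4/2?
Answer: -47465/31 ≈ -1531.1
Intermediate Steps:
w = -55/31 (w = -7*(-1/31) - 4*1/2 = 7/31 - 2 = -55/31 ≈ -1.7742)
w*863 = -55/31*863 = -47465/31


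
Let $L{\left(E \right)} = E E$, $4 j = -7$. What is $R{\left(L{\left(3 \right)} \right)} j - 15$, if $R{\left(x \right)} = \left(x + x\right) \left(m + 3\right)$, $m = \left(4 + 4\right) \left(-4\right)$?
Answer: $\frac{1797}{2} \approx 898.5$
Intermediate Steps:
$j = - \frac{7}{4}$ ($j = \frac{1}{4} \left(-7\right) = - \frac{7}{4} \approx -1.75$)
$L{\left(E \right)} = E^{2}$
$m = -32$ ($m = 8 \left(-4\right) = -32$)
$R{\left(x \right)} = - 58 x$ ($R{\left(x \right)} = \left(x + x\right) \left(-32 + 3\right) = 2 x \left(-29\right) = - 58 x$)
$R{\left(L{\left(3 \right)} \right)} j - 15 = - 58 \cdot 3^{2} \left(- \frac{7}{4}\right) - 15 = \left(-58\right) 9 \left(- \frac{7}{4}\right) - 15 = \left(-522\right) \left(- \frac{7}{4}\right) - 15 = \frac{1827}{2} - 15 = \frac{1797}{2}$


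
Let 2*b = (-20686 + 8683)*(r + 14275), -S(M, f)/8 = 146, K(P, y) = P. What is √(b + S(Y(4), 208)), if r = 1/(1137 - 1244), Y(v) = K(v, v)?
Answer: 4*I*√61304045749/107 ≈ 9255.9*I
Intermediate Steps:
Y(v) = v
r = -1/107 (r = 1/(-107) = -1/107 ≈ -0.0093458)
S(M, f) = -1168 (S(M, f) = -8*146 = -1168)
b = -9166835136/107 (b = ((-20686 + 8683)*(-1/107 + 14275))/2 = (-12003*1527424/107)/2 = (½)*(-18333670272/107) = -9166835136/107 ≈ -8.5671e+7)
√(b + S(Y(4), 208)) = √(-9166835136/107 - 1168) = √(-9166960112/107) = 4*I*√61304045749/107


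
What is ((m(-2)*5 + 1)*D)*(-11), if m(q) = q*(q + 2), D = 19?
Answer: -209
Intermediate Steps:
m(q) = q*(2 + q)
((m(-2)*5 + 1)*D)*(-11) = ((-2*(2 - 2)*5 + 1)*19)*(-11) = ((-2*0*5 + 1)*19)*(-11) = ((0*5 + 1)*19)*(-11) = ((0 + 1)*19)*(-11) = (1*19)*(-11) = 19*(-11) = -209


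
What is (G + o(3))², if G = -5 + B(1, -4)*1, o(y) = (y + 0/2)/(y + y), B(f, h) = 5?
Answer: ¼ ≈ 0.25000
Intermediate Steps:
o(y) = ½ (o(y) = (y + 0*(½))/((2*y)) = (y + 0)*(1/(2*y)) = y*(1/(2*y)) = ½)
G = 0 (G = -5 + 5*1 = -5 + 5 = 0)
(G + o(3))² = (0 + ½)² = (½)² = ¼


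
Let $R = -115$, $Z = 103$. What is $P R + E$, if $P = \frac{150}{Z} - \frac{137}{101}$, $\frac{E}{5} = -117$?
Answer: $- \frac{6205240}{10403} \approx -596.49$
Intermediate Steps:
$E = -585$ ($E = 5 \left(-117\right) = -585$)
$P = \frac{1039}{10403}$ ($P = \frac{150}{103} - \frac{137}{101} = \frac{1039}{10403} \approx 0.099875$)
$P R + E = \frac{1039}{10403} \left(-115\right) - 585 = - \frac{119485}{10403} - 585 = - \frac{6205240}{10403}$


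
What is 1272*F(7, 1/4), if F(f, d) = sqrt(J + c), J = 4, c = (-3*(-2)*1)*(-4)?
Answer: 2544*I*sqrt(5) ≈ 5688.6*I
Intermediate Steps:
c = -24 (c = (6*1)*(-4) = 6*(-4) = -24)
F(f, d) = 2*I*sqrt(5) (F(f, d) = sqrt(4 - 24) = sqrt(-20) = 2*I*sqrt(5))
1272*F(7, 1/4) = 1272*(2*I*sqrt(5)) = 2544*I*sqrt(5)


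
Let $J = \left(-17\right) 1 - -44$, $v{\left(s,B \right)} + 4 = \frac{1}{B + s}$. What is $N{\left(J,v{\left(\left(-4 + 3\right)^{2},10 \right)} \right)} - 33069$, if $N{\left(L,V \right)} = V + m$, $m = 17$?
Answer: $- \frac{363615}{11} \approx -33056.0$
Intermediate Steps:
$v{\left(s,B \right)} = -4 + \frac{1}{B + s}$
$J = 27$ ($J = -17 + 44 = 27$)
$N{\left(L,V \right)} = 17 + V$ ($N{\left(L,V \right)} = V + 17 = 17 + V$)
$N{\left(J,v{\left(\left(-4 + 3\right)^{2},10 \right)} \right)} - 33069 = \left(17 + \frac{1 - 40 - 4 \left(-4 + 3\right)^{2}}{10 + \left(-4 + 3\right)^{2}}\right) - 33069 = \left(17 + \frac{1 - 40 - 4 \left(-1\right)^{2}}{10 + \left(-1\right)^{2}}\right) - 33069 = \left(17 + \frac{1 - 40 - 4}{10 + 1}\right) - 33069 = \left(17 + \frac{1 - 40 - 4}{11}\right) - 33069 = \left(17 + \frac{1}{11} \left(-43\right)\right) - 33069 = \left(17 - \frac{43}{11}\right) - 33069 = \frac{144}{11} - 33069 = - \frac{363615}{11}$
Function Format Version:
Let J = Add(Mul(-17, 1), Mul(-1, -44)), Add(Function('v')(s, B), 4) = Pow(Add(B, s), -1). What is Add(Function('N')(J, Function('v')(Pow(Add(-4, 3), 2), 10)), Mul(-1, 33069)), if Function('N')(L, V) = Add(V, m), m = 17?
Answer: Rational(-363615, 11) ≈ -33056.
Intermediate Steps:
Function('v')(s, B) = Add(-4, Pow(Add(B, s), -1))
J = 27 (J = Add(-17, 44) = 27)
Function('N')(L, V) = Add(17, V) (Function('N')(L, V) = Add(V, 17) = Add(17, V))
Add(Function('N')(J, Function('v')(Pow(Add(-4, 3), 2), 10)), Mul(-1, 33069)) = Add(Add(17, Mul(Pow(Add(10, Pow(Add(-4, 3), 2)), -1), Add(1, Mul(-4, 10), Mul(-4, Pow(Add(-4, 3), 2))))), Mul(-1, 33069)) = Add(Add(17, Mul(Pow(Add(10, Pow(-1, 2)), -1), Add(1, -40, Mul(-4, Pow(-1, 2))))), -33069) = Add(Add(17, Mul(Pow(Add(10, 1), -1), Add(1, -40, Mul(-4, 1)))), -33069) = Add(Add(17, Mul(Pow(11, -1), Add(1, -40, -4))), -33069) = Add(Add(17, Mul(Rational(1, 11), -43)), -33069) = Add(Add(17, Rational(-43, 11)), -33069) = Add(Rational(144, 11), -33069) = Rational(-363615, 11)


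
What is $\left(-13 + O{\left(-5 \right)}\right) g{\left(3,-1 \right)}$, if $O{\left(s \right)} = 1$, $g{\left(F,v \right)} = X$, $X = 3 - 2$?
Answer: $-12$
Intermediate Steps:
$X = 1$
$g{\left(F,v \right)} = 1$
$\left(-13 + O{\left(-5 \right)}\right) g{\left(3,-1 \right)} = \left(-13 + 1\right) 1 = \left(-12\right) 1 = -12$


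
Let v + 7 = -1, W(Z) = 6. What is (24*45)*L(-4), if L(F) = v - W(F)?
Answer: -15120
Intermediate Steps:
v = -8 (v = -7 - 1 = -8)
L(F) = -14 (L(F) = -8 - 1*6 = -8 - 6 = -14)
(24*45)*L(-4) = (24*45)*(-14) = 1080*(-14) = -15120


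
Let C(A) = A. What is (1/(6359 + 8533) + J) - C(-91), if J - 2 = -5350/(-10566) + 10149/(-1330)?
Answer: 1497627196211/17439499980 ≈ 85.876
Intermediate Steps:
J = -36006637/7026390 (J = 2 + (-5350/(-10566) + 10149/(-1330)) = 2 + (-5350*(-1/10566) + 10149*(-1/1330)) = 2 + (2675/5283 - 10149/1330) = 2 - 50059417/7026390 = -36006637/7026390 ≈ -5.1245)
(1/(6359 + 8533) + J) - C(-91) = (1/(6359 + 8533) - 36006637/7026390) - 1*(-91) = (1/14892 - 36006637/7026390) + 91 = -89367301969/17439499980 + 91 = 1497627196211/17439499980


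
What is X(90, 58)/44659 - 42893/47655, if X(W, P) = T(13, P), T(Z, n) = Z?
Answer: -1914938972/2128224645 ≈ -0.89978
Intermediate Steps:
X(W, P) = 13
X(90, 58)/44659 - 42893/47655 = 13/44659 - 42893/47655 = -1914938972/2128224645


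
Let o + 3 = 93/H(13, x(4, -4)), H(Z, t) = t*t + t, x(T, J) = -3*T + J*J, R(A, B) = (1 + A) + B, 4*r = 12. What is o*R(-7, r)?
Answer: -99/20 ≈ -4.9500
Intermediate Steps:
r = 3 (r = (¼)*12 = 3)
R(A, B) = 1 + A + B
x(T, J) = J² - 3*T (x(T, J) = -3*T + J² = J² - 3*T)
H(Z, t) = t + t² (H(Z, t) = t² + t = t + t²)
o = 33/20 (o = -3 + 93/((((-4)² - 3*4)*(1 + ((-4)² - 3*4)))) = -3 + 93/(((16 - 12)*(1 + (16 - 12)))) = -3 + 93/((4*(1 + 4))) = -3 + 93/((4*5)) = -3 + 93/20 = 33/20 ≈ 1.6500)
o*R(-7, r) = 33*(1 - 7 + 3)/20 = (33/20)*(-3) = -99/20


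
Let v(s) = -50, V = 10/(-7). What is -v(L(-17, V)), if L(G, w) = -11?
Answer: 50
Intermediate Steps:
V = -10/7 (V = 10*(-⅐) = -10/7 ≈ -1.4286)
-v(L(-17, V)) = -1*(-50) = 50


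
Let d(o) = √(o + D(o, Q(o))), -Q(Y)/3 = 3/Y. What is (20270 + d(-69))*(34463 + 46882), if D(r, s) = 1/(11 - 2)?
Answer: 1648863150 + 54230*I*√155 ≈ 1.6489e+9 + 6.7516e+5*I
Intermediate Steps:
Q(Y) = -9/Y
D(r, s) = ⅑ (D(r, s) = 1/9 = ⅑)
d(o) = √(⅑ + o) (d(o) = √(o + ⅑) = √(⅑ + o))
(20270 + d(-69))*(34463 + 46882) = (20270 + √(1 + 9*(-69))/3)*(34463 + 46882) = (20270 + √(1 - 621)/3)*81345 = (20270 + √(-620)/3)*81345 = (20270 + (2*I*√155)/3)*81345 = (20270 + 2*I*√155/3)*81345 = 1648863150 + 54230*I*√155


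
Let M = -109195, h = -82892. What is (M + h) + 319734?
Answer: 127647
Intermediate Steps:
(M + h) + 319734 = (-109195 - 82892) + 319734 = -192087 + 319734 = 127647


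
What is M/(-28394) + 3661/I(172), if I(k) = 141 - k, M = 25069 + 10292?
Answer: -105046625/880214 ≈ -119.34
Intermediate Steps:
M = 35361
M/(-28394) + 3661/I(172) = 35361/(-28394) + 3661/(141 - 1*172) = 35361*(-1/28394) + 3661/(141 - 172) = -35361/28394 + 3661/(-31) = -35361/28394 + 3661*(-1/31) = -35361/28394 - 3661/31 = -105046625/880214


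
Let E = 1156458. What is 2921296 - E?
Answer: 1764838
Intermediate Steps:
2921296 - E = 2921296 - 1*1156458 = 2921296 - 1156458 = 1764838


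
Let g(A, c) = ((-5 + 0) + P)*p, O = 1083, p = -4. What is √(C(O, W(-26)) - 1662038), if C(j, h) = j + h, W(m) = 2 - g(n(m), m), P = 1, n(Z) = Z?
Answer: I*√1660969 ≈ 1288.8*I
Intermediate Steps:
g(A, c) = 16 (g(A, c) = ((-5 + 0) + 1)*(-4) = (-5 + 1)*(-4) = -4*(-4) = 16)
W(m) = -14 (W(m) = 2 - 1*16 = 2 - 16 = -14)
C(j, h) = h + j
√(C(O, W(-26)) - 1662038) = √((-14 + 1083) - 1662038) = √(1069 - 1662038) = √(-1660969) = I*√1660969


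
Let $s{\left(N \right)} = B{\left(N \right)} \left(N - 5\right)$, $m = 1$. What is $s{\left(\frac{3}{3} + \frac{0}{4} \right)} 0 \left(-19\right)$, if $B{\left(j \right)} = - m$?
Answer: $0$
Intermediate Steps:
$B{\left(j \right)} = -1$ ($B{\left(j \right)} = \left(-1\right) 1 = -1$)
$s{\left(N \right)} = 5 - N$ ($s{\left(N \right)} = - (N - 5) = - (-5 + N) = 5 - N$)
$s{\left(\frac{3}{3} + \frac{0}{4} \right)} 0 \left(-19\right) = \left(5 - \left(\frac{3}{3} + \frac{0}{4}\right)\right) 0 \left(-19\right) = \left(5 - \left(3 \cdot \frac{1}{3} + 0 \cdot \frac{1}{4}\right)\right) 0 \left(-19\right) = \left(5 - \left(1 + 0\right)\right) 0 \left(-19\right) = \left(5 - 1\right) 0 \left(-19\right) = 4 \cdot 0 \left(-19\right) = 0 \left(-19\right) = 0$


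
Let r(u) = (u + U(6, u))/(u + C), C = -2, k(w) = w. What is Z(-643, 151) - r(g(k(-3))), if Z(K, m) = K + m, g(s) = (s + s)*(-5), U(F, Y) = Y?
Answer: -3459/7 ≈ -494.14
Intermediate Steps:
g(s) = -10*s (g(s) = (2*s)*(-5) = -10*s)
r(u) = 2*u/(-2 + u) (r(u) = (u + u)/(u - 2) = (2*u)/(-2 + u) = 2*u/(-2 + u))
Z(-643, 151) - r(g(k(-3))) = (-643 + 151) - 2*(-10*(-3))/(-2 - 10*(-3)) = -492 - 2*30/(-2 + 30) = -492 - 2*30/28 = -492 - 1*15/7 = -492 - 15/7 = -3459/7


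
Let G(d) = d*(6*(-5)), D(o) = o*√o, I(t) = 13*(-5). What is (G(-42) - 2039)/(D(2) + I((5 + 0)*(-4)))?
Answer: 50635/4217 + 1558*√2/4217 ≈ 12.530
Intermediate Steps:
I(t) = -65
D(o) = o^(3/2)
G(d) = -30*d (G(d) = d*(-30) = -30*d)
(G(-42) - 2039)/(D(2) + I((5 + 0)*(-4))) = (-30*(-42) - 2039)/(2^(3/2) - 65) = (1260 - 2039)/(2*√2 - 65) = -779/(-65 + 2*√2)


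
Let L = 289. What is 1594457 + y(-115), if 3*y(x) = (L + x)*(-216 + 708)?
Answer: 1622993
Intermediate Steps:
y(x) = 47396 + 164*x (y(x) = ((289 + x)*(-216 + 708))/3 = ((289 + x)*492)/3 = (142188 + 492*x)/3 = 47396 + 164*x)
1594457 + y(-115) = 1594457 + (47396 + 164*(-115)) = 1594457 + (47396 - 18860) = 1594457 + 28536 = 1622993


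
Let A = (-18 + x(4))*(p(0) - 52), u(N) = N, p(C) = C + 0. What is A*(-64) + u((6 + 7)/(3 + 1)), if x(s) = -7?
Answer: -332787/4 ≈ -83197.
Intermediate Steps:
p(C) = C
A = 1300 (A = (-18 - 7)*(0 - 52) = -25*(-52) = 1300)
A*(-64) + u((6 + 7)/(3 + 1)) = 1300*(-64) + (6 + 7)/(3 + 1) = -83200 + 13/4 = -332787/4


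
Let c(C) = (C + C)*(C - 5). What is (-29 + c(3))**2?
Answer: 1681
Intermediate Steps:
c(C) = 2*C*(-5 + C) (c(C) = (2*C)*(-5 + C) = 2*C*(-5 + C))
(-29 + c(3))**2 = (-29 + 2*3*(-5 + 3))**2 = (-29 + 2*3*(-2))**2 = (-29 - 12)**2 = (-41)**2 = 1681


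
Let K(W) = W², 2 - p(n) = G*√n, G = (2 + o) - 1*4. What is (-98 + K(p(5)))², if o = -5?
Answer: 26721 + 8456*√5 ≈ 45629.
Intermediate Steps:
G = -7 (G = (2 - 5) - 1*4 = -3 - 4 = -7)
p(n) = 2 + 7*√n (p(n) = 2 - (-7)*√n = 2 + 7*√n)
(-98 + K(p(5)))² = (-98 + (2 + 7*√5)²)²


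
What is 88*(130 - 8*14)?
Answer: 1584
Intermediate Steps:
88*(130 - 8*14) = 88*(130 - 112) = 88*18 = 1584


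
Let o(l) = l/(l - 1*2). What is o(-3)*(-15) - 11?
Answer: -20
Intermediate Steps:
o(l) = l/(-2 + l) (o(l) = l/(l - 2) = l/(-2 + l))
o(-3)*(-15) - 11 = -3/(-2 - 3)*(-15) - 11 = -3/(-5)*(-15) - 11 = -3*(-⅕)*(-15) - 11 = (⅗)*(-15) - 11 = -9 - 11 = -20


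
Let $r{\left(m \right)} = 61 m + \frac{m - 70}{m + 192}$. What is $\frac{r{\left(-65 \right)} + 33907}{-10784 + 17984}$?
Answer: $\frac{3802499}{914400} \approx 4.1585$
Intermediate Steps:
$r{\left(m \right)} = 61 m + \frac{-70 + m}{192 + m}$
$\frac{r{\left(-65 \right)} + 33907}{-10784 + 17984} = \frac{\frac{-70 + 61 \left(-65\right)^{2} + 11713 \left(-65\right)}{192 - 65} + 33907}{-10784 + 17984} = \frac{\frac{-70 + 61 \cdot 4225 - 761345}{127} + 33907}{7200} = \left(\frac{-70 + 257725 - 761345}{127} + 33907\right) \frac{1}{7200} = \left(\frac{1}{127} \left(-503690\right) + 33907\right) \frac{1}{7200} = \left(- \frac{503690}{127} + 33907\right) \frac{1}{7200} = \frac{3802499}{127} \cdot \frac{1}{7200} = \frac{3802499}{914400}$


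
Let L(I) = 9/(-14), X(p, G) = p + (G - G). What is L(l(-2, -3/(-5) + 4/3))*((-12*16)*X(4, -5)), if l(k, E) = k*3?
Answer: 3456/7 ≈ 493.71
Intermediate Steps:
X(p, G) = p (X(p, G) = p + 0 = p)
l(k, E) = 3*k
L(I) = -9/14 (L(I) = 9*(-1/14) = -9/14)
L(l(-2, -3/(-5) + 4/3))*((-12*16)*X(4, -5)) = -9*(-12*16)*4/14 = -(-864)*4/7 = -9/14*(-768) = 3456/7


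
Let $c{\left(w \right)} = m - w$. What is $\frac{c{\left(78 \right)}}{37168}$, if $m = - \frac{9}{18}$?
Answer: $- \frac{157}{74336} \approx -0.002112$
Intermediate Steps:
$m = - \frac{1}{2}$ ($m = \left(-9\right) \frac{1}{18} = - \frac{1}{2} \approx -0.5$)
$c{\left(w \right)} = - \frac{1}{2} - w$
$\frac{c{\left(78 \right)}}{37168} = \frac{- \frac{1}{2} - 78}{37168} = \left(- \frac{1}{2} - 78\right) \frac{1}{37168} = \left(- \frac{157}{2}\right) \frac{1}{37168} = - \frac{157}{74336}$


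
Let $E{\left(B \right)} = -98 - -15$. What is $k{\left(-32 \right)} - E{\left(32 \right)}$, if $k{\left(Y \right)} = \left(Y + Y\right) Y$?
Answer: $2131$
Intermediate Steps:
$E{\left(B \right)} = -83$ ($E{\left(B \right)} = -98 + 15 = -83$)
$k{\left(Y \right)} = 2 Y^{2}$ ($k{\left(Y \right)} = 2 Y Y = 2 Y^{2}$)
$k{\left(-32 \right)} - E{\left(32 \right)} = 2 \left(-32\right)^{2} - -83 = 2 \cdot 1024 + 83 = 2048 + 83 = 2131$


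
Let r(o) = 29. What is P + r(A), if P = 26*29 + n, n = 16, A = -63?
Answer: 799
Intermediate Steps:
P = 770 (P = 26*29 + 16 = 754 + 16 = 770)
P + r(A) = 770 + 29 = 799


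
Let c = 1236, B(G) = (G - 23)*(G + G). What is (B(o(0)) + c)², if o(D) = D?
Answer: 1527696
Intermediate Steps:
B(G) = 2*G*(-23 + G) (B(G) = (-23 + G)*(2*G) = 2*G*(-23 + G))
(B(o(0)) + c)² = (2*0*(-23 + 0) + 1236)² = (2*0*(-23) + 1236)² = (0 + 1236)² = 1236² = 1527696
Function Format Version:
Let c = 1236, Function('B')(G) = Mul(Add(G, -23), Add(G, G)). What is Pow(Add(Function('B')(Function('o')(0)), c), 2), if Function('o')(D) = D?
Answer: 1527696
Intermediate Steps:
Function('B')(G) = Mul(2, G, Add(-23, G)) (Function('B')(G) = Mul(Add(-23, G), Mul(2, G)) = Mul(2, G, Add(-23, G)))
Pow(Add(Function('B')(Function('o')(0)), c), 2) = Pow(Add(Mul(2, 0, Add(-23, 0)), 1236), 2) = Pow(Add(Mul(2, 0, -23), 1236), 2) = Pow(Add(0, 1236), 2) = Pow(1236, 2) = 1527696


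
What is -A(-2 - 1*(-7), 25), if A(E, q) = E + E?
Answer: -10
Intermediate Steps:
A(E, q) = 2*E
-A(-2 - 1*(-7), 25) = -2*(-2 - 1*(-7)) = -2*(-2 + 7) = -2*5 = -1*10 = -10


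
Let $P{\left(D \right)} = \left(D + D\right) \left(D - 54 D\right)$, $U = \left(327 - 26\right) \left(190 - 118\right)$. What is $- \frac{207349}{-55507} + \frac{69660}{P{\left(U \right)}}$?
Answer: $\frac{740955568193}{198352710304} \approx 3.7355$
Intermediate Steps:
$U = 21672$ ($U = 301 \cdot 72 = 21672$)
$P{\left(D \right)} = - 106 D^{2}$ ($P{\left(D \right)} = 2 D \left(- 53 D\right) = - 106 D^{2}$)
$- \frac{207349}{-55507} + \frac{69660}{P{\left(U \right)}} = - \frac{207349}{-55507} + \frac{69660}{\left(-106\right) 21672^{2}} = \left(-207349\right) \left(- \frac{1}{55507}\right) + \frac{69660}{\left(-106\right) 469675584} = \frac{207349}{55507} + \frac{69660}{-49785611904} = \frac{207349}{55507} + 69660 \left(- \frac{1}{49785611904}\right) = \frac{207349}{55507} - \frac{5}{3573472} = \frac{740955568193}{198352710304}$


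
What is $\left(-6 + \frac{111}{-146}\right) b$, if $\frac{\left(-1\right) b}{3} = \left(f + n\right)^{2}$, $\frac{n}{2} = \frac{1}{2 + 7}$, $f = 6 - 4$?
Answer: $\frac{65800}{657} \approx 100.15$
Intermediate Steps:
$f = 2$ ($f = 6 - 4 = 2$)
$n = \frac{2}{9}$ ($n = \frac{2}{2 + 7} = \frac{2}{9} \approx 0.22222$)
$b = - \frac{400}{27}$ ($b = - 3 \left(2 + \frac{2}{9}\right)^{2} = - 3 \left(\frac{20}{9}\right)^{2} = \left(-3\right) \frac{400}{81} = - \frac{400}{27} \approx -14.815$)
$\left(-6 + \frac{111}{-146}\right) b = \left(-6 + \frac{111}{-146}\right) \left(- \frac{400}{27}\right) = \left(-6 + 111 \left(- \frac{1}{146}\right)\right) \left(- \frac{400}{27}\right) = \left(-6 - \frac{111}{146}\right) \left(- \frac{400}{27}\right) = \left(- \frac{987}{146}\right) \left(- \frac{400}{27}\right) = \frac{65800}{657}$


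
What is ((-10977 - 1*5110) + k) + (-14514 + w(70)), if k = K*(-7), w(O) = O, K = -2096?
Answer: -15859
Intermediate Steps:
k = 14672 (k = -2096*(-7) = 14672)
((-10977 - 1*5110) + k) + (-14514 + w(70)) = ((-10977 - 1*5110) + 14672) + (-14514 + 70) = ((-10977 - 5110) + 14672) - 14444 = (-16087 + 14672) - 14444 = -1415 - 14444 = -15859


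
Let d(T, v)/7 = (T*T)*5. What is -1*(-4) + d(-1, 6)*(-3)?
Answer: -101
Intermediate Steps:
d(T, v) = 35*T² (d(T, v) = 7*((T*T)*5) = 7*(T²*5) = 7*(5*T²) = 35*T²)
-1*(-4) + d(-1, 6)*(-3) = -1*(-4) + (35*(-1)²)*(-3) = 4 + (35*1)*(-3) = 4 + 35*(-3) = 4 - 105 = -101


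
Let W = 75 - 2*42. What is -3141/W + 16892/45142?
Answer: 7885725/22571 ≈ 349.37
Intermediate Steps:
W = -9 (W = 75 - 84 = -9)
-3141/W + 16892/45142 = -3141/(-9) + 16892/45142 = -3141*(-⅑) + 16892*(1/45142) = 349 + 8446/22571 = 7885725/22571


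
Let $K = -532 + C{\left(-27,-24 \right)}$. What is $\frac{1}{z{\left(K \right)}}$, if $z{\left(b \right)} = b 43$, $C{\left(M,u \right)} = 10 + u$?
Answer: $- \frac{1}{23478} \approx -4.2593 \cdot 10^{-5}$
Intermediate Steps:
$K = -546$ ($K = -532 + \left(10 - 24\right) = -532 - 14 = -546$)
$z{\left(b \right)} = 43 b$
$\frac{1}{z{\left(K \right)}} = \frac{1}{43 \left(-546\right)} = \frac{1}{-23478} = - \frac{1}{23478}$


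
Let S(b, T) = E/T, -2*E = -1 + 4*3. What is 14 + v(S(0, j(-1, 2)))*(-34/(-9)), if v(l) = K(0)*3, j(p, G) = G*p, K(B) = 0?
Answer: 14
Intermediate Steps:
E = -11/2 (E = -(-1 + 4*3)/2 = -(-1 + 12)/2 = -½*11 = -11/2 ≈ -5.5000)
S(b, T) = -11/(2*T)
v(l) = 0 (v(l) = 0*3 = 0)
14 + v(S(0, j(-1, 2)))*(-34/(-9)) = 14 + 0*(-34/(-9)) = 14 + 0*(-34*(-⅑)) = 14 + 0*(34/9) = 14 + 0 = 14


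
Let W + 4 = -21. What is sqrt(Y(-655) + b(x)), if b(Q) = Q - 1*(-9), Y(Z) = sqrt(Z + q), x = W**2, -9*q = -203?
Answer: sqrt(5706 + 6*I*sqrt(1423))/3 ≈ 25.184 + 0.49929*I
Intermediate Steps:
W = -25 (W = -4 - 21 = -25)
q = 203/9 (q = -1/9*(-203) = 203/9 ≈ 22.556)
x = 625 (x = (-25)**2 = 625)
Y(Z) = sqrt(203/9 + Z) (Y(Z) = sqrt(Z + 203/9) = sqrt(203/9 + Z))
b(Q) = 9 + Q (b(Q) = Q + 9 = 9 + Q)
sqrt(Y(-655) + b(x)) = sqrt(sqrt(203 + 9*(-655))/3 + (9 + 625)) = sqrt(sqrt(203 - 5895)/3 + 634) = sqrt(sqrt(-5692)/3 + 634) = sqrt((2*I*sqrt(1423))/3 + 634) = sqrt(2*I*sqrt(1423)/3 + 634) = sqrt(634 + 2*I*sqrt(1423)/3)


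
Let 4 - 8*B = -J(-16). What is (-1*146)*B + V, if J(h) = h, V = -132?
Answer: 87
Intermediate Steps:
B = -3/2 (B = ½ - (-1)*(-16)/8 = ½ - ⅛*16 = ½ - 2 = -3/2 ≈ -1.5000)
(-1*146)*B + V = -1*146*(-3/2) - 132 = -146*(-3/2) - 132 = 219 - 132 = 87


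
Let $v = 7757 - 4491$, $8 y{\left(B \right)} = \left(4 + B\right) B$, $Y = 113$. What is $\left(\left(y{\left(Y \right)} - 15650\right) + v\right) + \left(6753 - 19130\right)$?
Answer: $- \frac{184867}{8} \approx -23108.0$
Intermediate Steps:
$y{\left(B \right)} = \frac{B \left(4 + B\right)}{8}$ ($y{\left(B \right)} = \frac{\left(4 + B\right) B}{8} = \frac{B \left(4 + B\right)}{8}$)
$v = 3266$ ($v = 7757 - 4491 = 3266$)
$\left(\left(y{\left(Y \right)} - 15650\right) + v\right) + \left(6753 - 19130\right) = \left(\left(\frac{1}{8} \cdot 113 \left(4 + 113\right) - 15650\right) + 3266\right) + \left(6753 - 19130\right) = \left(\left(\frac{1}{8} \cdot 113 \cdot 117 - 15650\right) + 3266\right) + \left(6753 - 19130\right) = \left(\left(\frac{13221}{8} - 15650\right) + 3266\right) - 12377 = \left(- \frac{111979}{8} + 3266\right) - 12377 = - \frac{85851}{8} - 12377 = - \frac{184867}{8}$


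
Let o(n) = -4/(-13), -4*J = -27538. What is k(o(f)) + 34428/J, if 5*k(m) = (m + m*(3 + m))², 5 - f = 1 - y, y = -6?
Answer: 10523854424/1966282045 ≈ 5.3522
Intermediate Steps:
J = 13769/2 (J = -¼*(-27538) = 13769/2 ≈ 6884.5)
f = -2 (f = 5 - (1 - 1*(-6)) = 5 - (1 + 6) = 5 - 1*7 = 5 - 7 = -2)
o(n) = 4/13 (o(n) = -4*(-1/13) = 4/13)
k(m) = (m + m*(3 + m))²/5
k(o(f)) + 34428/J = (4/13)²*(4 + 4/13)²/5 + 34428/(13769/2) = (⅕)*(16/169)*(56/13)² + 34428*(2/13769) = (⅕)*(16/169)*(3136/169) + 68856/13769 = 50176/142805 + 68856/13769 = 10523854424/1966282045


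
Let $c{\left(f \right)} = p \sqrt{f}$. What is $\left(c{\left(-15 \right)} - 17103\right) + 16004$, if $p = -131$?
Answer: $-1099 - 131 i \sqrt{15} \approx -1099.0 - 507.36 i$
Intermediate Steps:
$c{\left(f \right)} = - 131 \sqrt{f}$
$\left(c{\left(-15 \right)} - 17103\right) + 16004 = \left(- 131 \sqrt{-15} - 17103\right) + 16004 = \left(- 131 i \sqrt{15} - 17103\right) + 16004 = \left(-17103 - 131 i \sqrt{15}\right) + 16004 = -1099 - 131 i \sqrt{15}$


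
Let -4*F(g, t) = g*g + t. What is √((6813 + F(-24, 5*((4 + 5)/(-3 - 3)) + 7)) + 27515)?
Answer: √546946/4 ≈ 184.89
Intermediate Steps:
F(g, t) = -t/4 - g²/4 (F(g, t) = -(g*g + t)/4 = -(g² + t)/4 = -(t + g²)/4 = -t/4 - g²/4)
√((6813 + F(-24, 5*((4 + 5)/(-3 - 3)) + 7)) + 27515) = √((6813 + (-(5*((4 + 5)/(-3 - 3)) + 7)/4 - ¼*(-24)²)) + 27515) = √((6813 + (-(5*(9/(-6)) + 7)/4 - ¼*576)) + 27515) = √((6813 + (-(5*(9*(-⅙)) + 7)/4 - 144)) + 27515) = √((6813 + (-(5*(-3/2) + 7)/4 - 144)) + 27515) = √((6813 + (-(-15/2 + 7)/4 - 144)) + 27515) = √((6813 + (-¼*(-½) - 144)) + 27515) = √((6813 + (⅛ - 144)) + 27515) = √((6813 - 1151/8) + 27515) = √(53353/8 + 27515) = √(273473/8) = √546946/4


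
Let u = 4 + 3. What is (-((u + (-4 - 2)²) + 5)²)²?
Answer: 5308416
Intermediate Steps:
u = 7
(-((u + (-4 - 2)²) + 5)²)² = (-((7 + (-4 - 2)²) + 5)²)² = (-((7 + (-6)²) + 5)²)² = (-((7 + 36) + 5)²)² = (-(43 + 5)²)² = (-1*48²)² = (-1*2304)² = (-2304)² = 5308416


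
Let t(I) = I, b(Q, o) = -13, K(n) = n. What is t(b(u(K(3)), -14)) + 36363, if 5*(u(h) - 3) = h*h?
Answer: 36350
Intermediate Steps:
u(h) = 3 + h²/5 (u(h) = 3 + (h*h)/5 = 3 + h²/5)
t(b(u(K(3)), -14)) + 36363 = -13 + 36363 = 36350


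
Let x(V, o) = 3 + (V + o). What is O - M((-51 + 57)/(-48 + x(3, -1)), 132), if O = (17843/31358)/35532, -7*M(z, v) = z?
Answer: -954271999/47911135608 ≈ -0.019918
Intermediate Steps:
x(V, o) = 3 + V + o
M(z, v) = -z/7
O = 2549/159173208 (O = (17843*(1/31358))*(1/35532) = (17843/31358)*(1/35532) = 2549/159173208 ≈ 1.6014e-5)
O - M((-51 + 57)/(-48 + x(3, -1)), 132) = 2549/159173208 - (-1)*(-51 + 57)/(-48 + (3 + 3 - 1))/7 = 2549/159173208 - (-1)*6/(-48 + 5)/7 = 2549/159173208 - (-1)*6/(-43)/7 = 2549/159173208 - (-1)*6*(-1/43)/7 = 2549/159173208 - (-1)*(-6)/(7*43) = 2549/159173208 - 1*6/301 = 2549/159173208 - 6/301 = -954271999/47911135608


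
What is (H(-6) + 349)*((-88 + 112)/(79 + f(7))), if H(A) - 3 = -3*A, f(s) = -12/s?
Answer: 62160/541 ≈ 114.90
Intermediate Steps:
H(A) = 3 - 3*A
(H(-6) + 349)*((-88 + 112)/(79 + f(7))) = ((3 - 3*(-6)) + 349)*((-88 + 112)/(79 - 12/7)) = ((3 + 18) + 349)*(24/(79 - 12*⅐)) = (21 + 349)*(24/(79 - 12/7)) = 370*(24/(541/7)) = 370*(24*(7/541)) = 370*(168/541) = 62160/541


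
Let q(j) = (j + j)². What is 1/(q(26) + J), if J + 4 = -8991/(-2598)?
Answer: 866/2341197 ≈ 0.00036990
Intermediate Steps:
J = -467/866 (J = -4 - 8991/(-2598) = -4 - 8991*(-1/2598) = -4 + 2997/866 = -467/866 ≈ -0.53926)
q(j) = 4*j² (q(j) = (2*j)² = 4*j²)
1/(q(26) + J) = 1/(4*26² - 467/866) = 1/(4*676 - 467/866) = 1/(2704 - 467/866) = 1/(2341197/866) = 866/2341197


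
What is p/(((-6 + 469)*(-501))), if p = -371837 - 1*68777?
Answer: 440614/231963 ≈ 1.8995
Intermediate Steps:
p = -440614 (p = -371837 - 68777 = -440614)
p/(((-6 + 469)*(-501))) = -440614*(-1/(501*(-6 + 469))) = -440614/(463*(-501)) = -440614/(-231963) = -440614*(-1/231963) = 440614/231963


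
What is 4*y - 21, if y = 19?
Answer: 55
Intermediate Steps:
4*y - 21 = 4*19 - 21 = 76 - 21 = 55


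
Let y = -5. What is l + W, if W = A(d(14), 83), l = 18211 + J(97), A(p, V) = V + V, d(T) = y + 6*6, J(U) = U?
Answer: 18474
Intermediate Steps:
d(T) = 31 (d(T) = -5 + 6*6 = -5 + 36 = 31)
A(p, V) = 2*V
l = 18308 (l = 18211 + 97 = 18308)
W = 166 (W = 2*83 = 166)
l + W = 18308 + 166 = 18474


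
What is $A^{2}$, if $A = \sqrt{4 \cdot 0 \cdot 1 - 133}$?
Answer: $-133$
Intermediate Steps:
$A = i \sqrt{133}$ ($A = \sqrt{0 \cdot 1 - 133} = \sqrt{0 - 133} = \sqrt{-133} = i \sqrt{133} \approx 11.533 i$)
$A^{2} = \left(i \sqrt{133}\right)^{2} = -133$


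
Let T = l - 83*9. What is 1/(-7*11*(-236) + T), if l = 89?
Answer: 1/17514 ≈ 5.7097e-5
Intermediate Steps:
T = -658 (T = 89 - 83*9 = 89 - 747 = -658)
1/(-7*11*(-236) + T) = 1/(-7*11*(-236) - 658) = 1/(-77*(-236) - 658) = 1/(18172 - 658) = 1/17514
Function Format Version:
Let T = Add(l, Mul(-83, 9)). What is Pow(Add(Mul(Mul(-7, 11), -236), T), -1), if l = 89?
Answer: Rational(1, 17514) ≈ 5.7097e-5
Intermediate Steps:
T = -658 (T = Add(89, Mul(-83, 9)) = Add(89, -747) = -658)
Pow(Add(Mul(Mul(-7, 11), -236), T), -1) = Pow(Add(Mul(Mul(-7, 11), -236), -658), -1) = Pow(Add(Mul(-77, -236), -658), -1) = Pow(Add(18172, -658), -1) = Pow(17514, -1) = Rational(1, 17514)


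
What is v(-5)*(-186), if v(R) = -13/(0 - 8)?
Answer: -1209/4 ≈ -302.25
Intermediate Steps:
v(R) = 13/8 (v(R) = -13/(-8) = -13*(-⅛) = 13/8)
v(-5)*(-186) = (13/8)*(-186) = -1209/4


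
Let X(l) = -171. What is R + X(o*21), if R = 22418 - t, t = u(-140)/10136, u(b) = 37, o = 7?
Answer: 225495555/10136 ≈ 22247.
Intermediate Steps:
t = 37/10136 ≈ 0.0036504
R = 227228811/10136 (R = 22418 - 1*37/10136 = 22418 - 37/10136 = 227228811/10136 ≈ 22418.)
R + X(o*21) = 227228811/10136 - 171 = 225495555/10136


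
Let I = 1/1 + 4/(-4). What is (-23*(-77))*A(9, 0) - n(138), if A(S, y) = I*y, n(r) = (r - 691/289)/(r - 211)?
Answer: 39191/21097 ≈ 1.8577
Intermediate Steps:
n(r) = (-691/289 + r)/(-211 + r) (n(r) = (r - 691*1/289)/(-211 + r) = (r - 691/289)/(-211 + r) = (-691/289 + r)/(-211 + r))
I = 0 (I = 1*1 + 4*(-¼) = 1 - 1 = 0)
A(S, y) = 0 (A(S, y) = 0*y = 0)
(-23*(-77))*A(9, 0) - n(138) = -23*(-77)*0 - (-691/289 + 138)/(-211 + 138) = 1771*0 - 39191/((-73)*289) = 0 - (-1)*39191/(73*289) = 0 - 1*(-39191/21097) = 0 + 39191/21097 = 39191/21097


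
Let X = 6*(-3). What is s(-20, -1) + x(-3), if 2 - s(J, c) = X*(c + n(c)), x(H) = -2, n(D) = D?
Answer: -36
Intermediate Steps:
X = -18
s(J, c) = 2 + 36*c (s(J, c) = 2 - (-18)*(c + c) = 2 - (-18)*2*c = 2 - (-36)*c = 2 + 36*c)
s(-20, -1) + x(-3) = (2 + 36*(-1)) - 2 = (2 - 36) - 2 = -34 - 2 = -36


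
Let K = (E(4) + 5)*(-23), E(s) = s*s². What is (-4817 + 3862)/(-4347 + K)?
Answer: 955/5934 ≈ 0.16094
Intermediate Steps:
E(s) = s³
K = -1587 (K = (4³ + 5)*(-23) = (64 + 5)*(-23) = 69*(-23) = -1587)
(-4817 + 3862)/(-4347 + K) = (-4817 + 3862)/(-4347 - 1587) = -955/(-5934) = -955*(-1/5934) = 955/5934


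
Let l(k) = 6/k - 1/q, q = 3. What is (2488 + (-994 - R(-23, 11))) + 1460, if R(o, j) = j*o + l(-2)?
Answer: 9631/3 ≈ 3210.3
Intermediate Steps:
l(k) = -1/3 + 6/k (l(k) = 6/k - 1/3 = -1/3 + 6/k)
R(o, j) = -10/3 + j*o (R(o, j) = j*o + (1/3)*(18 - 1*(-2))/(-2) = j*o + (1/3)*(-1/2)*(18 + 2) = j*o + (1/3)*(-1/2)*20 = j*o - 10/3 = -10/3 + j*o)
(2488 + (-994 - R(-23, 11))) + 1460 = (2488 + (-994 - (-10/3 + 11*(-23)))) + 1460 = (2488 + (-994 - (-10/3 - 253))) + 1460 = (2488 + (-994 - 1*(-769/3))) + 1460 = (2488 + (-994 + 769/3)) + 1460 = (2488 - 2213/3) + 1460 = 5251/3 + 1460 = 9631/3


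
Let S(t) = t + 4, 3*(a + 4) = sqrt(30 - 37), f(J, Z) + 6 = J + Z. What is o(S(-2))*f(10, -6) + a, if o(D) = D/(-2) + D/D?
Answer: -4 + I*sqrt(7)/3 ≈ -4.0 + 0.88192*I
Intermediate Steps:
f(J, Z) = -6 + J + Z (f(J, Z) = -6 + (J + Z) = -6 + J + Z)
a = -4 + I*sqrt(7)/3 (a = -4 + sqrt(30 - 37)/3 = -4 + sqrt(-7)/3 = -4 + (I*sqrt(7))/3 = -4 + I*sqrt(7)/3 ≈ -4.0 + 0.88192*I)
S(t) = 4 + t
o(D) = 1 - D/2 (o(D) = D*(-1/2) + 1 = -D/2 + 1 = 1 - D/2)
o(S(-2))*f(10, -6) + a = (1 - (4 - 2)/2)*(-6 + 10 - 6) + (-4 + I*sqrt(7)/3) = (1 - 1/2*2)*(-2) + (-4 + I*sqrt(7)/3) = (1 - 1)*(-2) + (-4 + I*sqrt(7)/3) = 0*(-2) + (-4 + I*sqrt(7)/3) = 0 + (-4 + I*sqrt(7)/3) = -4 + I*sqrt(7)/3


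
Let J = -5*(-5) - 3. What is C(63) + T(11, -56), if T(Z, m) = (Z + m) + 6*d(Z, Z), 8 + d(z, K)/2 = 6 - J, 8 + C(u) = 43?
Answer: -298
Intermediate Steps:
J = 22 (J = 25 - 3 = 22)
C(u) = 35 (C(u) = -8 + 43 = 35)
d(z, K) = -48 (d(z, K) = -16 + 2*(6 - 1*22) = -16 + 2*(6 - 22) = -16 + 2*(-16) = -16 - 32 = -48)
T(Z, m) = -288 + Z + m (T(Z, m) = (Z + m) + 6*(-48) = (Z + m) - 288 = -288 + Z + m)
C(63) + T(11, -56) = 35 + (-288 + 11 - 56) = 35 - 333 = -298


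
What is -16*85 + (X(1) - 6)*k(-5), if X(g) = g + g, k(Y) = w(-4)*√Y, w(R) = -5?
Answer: -1360 + 20*I*√5 ≈ -1360.0 + 44.721*I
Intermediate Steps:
k(Y) = -5*√Y
X(g) = 2*g
-16*85 + (X(1) - 6)*k(-5) = -16*85 + (2*1 - 6)*(-5*I*√5) = -1360 + (2 - 6)*(-5*I*√5) = -1360 - (-20)*I*√5 = -1360 + 20*I*√5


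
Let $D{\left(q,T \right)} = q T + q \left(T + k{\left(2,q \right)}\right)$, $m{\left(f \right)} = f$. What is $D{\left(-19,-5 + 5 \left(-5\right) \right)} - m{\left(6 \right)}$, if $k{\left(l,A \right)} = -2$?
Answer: $1172$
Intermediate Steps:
$D{\left(q,T \right)} = T q + q \left(-2 + T\right)$ ($D{\left(q,T \right)} = q T + q \left(T - 2\right) = T q + q \left(-2 + T\right)$)
$D{\left(-19,-5 + 5 \left(-5\right) \right)} - m{\left(6 \right)} = 2 \left(-19\right) \left(-1 + \left(-5 + 5 \left(-5\right)\right)\right) - 6 = 2 \left(-19\right) \left(-1 - 30\right) - 6 = 2 \left(-19\right) \left(-31\right) - 6 = 1178 - 6 = 1172$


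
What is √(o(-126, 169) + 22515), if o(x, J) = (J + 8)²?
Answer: 2*√13461 ≈ 232.04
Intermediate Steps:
o(x, J) = (8 + J)²
√(o(-126, 169) + 22515) = √((8 + 169)² + 22515) = √(177² + 22515) = √(31329 + 22515) = √53844 = 2*√13461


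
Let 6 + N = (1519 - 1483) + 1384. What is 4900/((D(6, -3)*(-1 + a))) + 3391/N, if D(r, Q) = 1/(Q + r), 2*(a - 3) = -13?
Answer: -13847027/4242 ≈ -3264.3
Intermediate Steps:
a = -7/2 (a = 3 + (½)*(-13) = 3 - 13/2 = -7/2 ≈ -3.5000)
N = 1414 (N = -6 + ((1519 - 1483) + 1384) = -6 + (36 + 1384) = -6 + 1420 = 1414)
4900/((D(6, -3)*(-1 + a))) + 3391/N = 4900/(((-1 - 7/2)/(-3 + 6))) + 3391/1414 = 4900/((-9/2/3)) + 3391*(1/1414) = 4900/(((⅓)*(-9/2))) + 3391/1414 = 4900/(-3/2) + 3391/1414 = 4900*(-⅔) + 3391/1414 = -9800/3 + 3391/1414 = -13847027/4242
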